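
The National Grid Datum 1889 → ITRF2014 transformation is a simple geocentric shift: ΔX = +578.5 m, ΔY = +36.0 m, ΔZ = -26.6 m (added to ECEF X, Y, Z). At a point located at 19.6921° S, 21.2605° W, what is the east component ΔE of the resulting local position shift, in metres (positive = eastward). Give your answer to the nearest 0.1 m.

ΔE = 243.3 m

The local east axis at (φ, λ) is (−sin λ, cos λ, 0), so ΔE = −sin(-21.2605°)·578.5 + cos(-21.2605°)·36.0 = 243.32 m.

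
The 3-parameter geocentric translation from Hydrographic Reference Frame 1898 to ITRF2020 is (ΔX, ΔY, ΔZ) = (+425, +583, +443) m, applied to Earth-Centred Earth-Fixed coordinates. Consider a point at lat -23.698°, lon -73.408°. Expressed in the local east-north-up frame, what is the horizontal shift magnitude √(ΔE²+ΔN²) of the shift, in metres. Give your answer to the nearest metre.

The local east axis at (φ, λ) is (−sin λ, cos λ, 0), so ΔE = −sin(-73.408°)·425 + cos(-73.408°)·583 = 573.78 m.
The local north axis is (−sin φ cos λ, −sin φ sin λ, cos φ), giving ΔN = 48.777 − 224.561 + 405.645 = 229.86 m.
Horizontal magnitude = √(ΔE² + ΔN²) = √(573.78² + 229.86²) = 618.11 m.

618 m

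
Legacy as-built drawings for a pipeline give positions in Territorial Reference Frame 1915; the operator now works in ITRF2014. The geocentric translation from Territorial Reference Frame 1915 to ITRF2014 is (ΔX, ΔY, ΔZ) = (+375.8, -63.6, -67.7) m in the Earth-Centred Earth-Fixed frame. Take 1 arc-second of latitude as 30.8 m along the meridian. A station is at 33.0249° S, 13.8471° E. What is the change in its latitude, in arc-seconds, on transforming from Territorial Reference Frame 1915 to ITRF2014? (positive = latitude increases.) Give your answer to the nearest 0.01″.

Δφ = 4.34″

sin φ = -0.545003, cos φ = 0.838434, sin λ = 0.239332, cos λ = 0.970938.
North component: ΔN = −sin φ cos λ·ΔX − sin φ sin λ·ΔY + cos φ·ΔZ = −(-0.545003)(0.970938)(375.8) − (-0.545003)(0.239332)(-63.6) + (0.838434)(-67.7) = 133.80 m.
1° of latitude spans 3600 × 30.80 = 110880 m, so Δφ = 133.80 / 110880 × 3600 = 4.344″.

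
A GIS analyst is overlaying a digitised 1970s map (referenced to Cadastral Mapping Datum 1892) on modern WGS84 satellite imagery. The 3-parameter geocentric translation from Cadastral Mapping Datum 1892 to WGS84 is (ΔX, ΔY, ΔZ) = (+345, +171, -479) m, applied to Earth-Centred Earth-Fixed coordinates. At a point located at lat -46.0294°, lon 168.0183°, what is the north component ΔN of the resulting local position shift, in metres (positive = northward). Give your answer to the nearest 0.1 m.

ΔN = -549.9 m

At φ = -46.0294°, λ = 168.0183°: sin φ = -0.719696, cos φ = 0.694289, sin λ = 0.207599, cos λ = -0.978214.
ΔN = −sin φ cos λ·ΔX − sin φ sin λ·ΔY + cos φ·ΔZ = −(-0.719696)(-0.978214)(345) − (-0.719696)(0.207599)(171) + (0.694289)(-479) = -549.90 m.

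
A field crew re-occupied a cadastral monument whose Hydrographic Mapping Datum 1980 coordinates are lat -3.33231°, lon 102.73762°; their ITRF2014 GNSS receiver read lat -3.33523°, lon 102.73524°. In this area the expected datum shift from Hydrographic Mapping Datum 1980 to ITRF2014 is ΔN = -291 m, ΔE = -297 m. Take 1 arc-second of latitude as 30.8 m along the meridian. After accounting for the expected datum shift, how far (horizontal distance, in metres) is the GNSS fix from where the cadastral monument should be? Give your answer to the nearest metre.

47 m

Observed coordinate differences: Δφ = -0.00292°, Δλ = -0.00238°.
Converting to metres (1° lat = 110880 m, cos φ = 0.998309): observed ΔN = -323.8 m, observed ΔE = -263.4 m.
Subtracting the expected shift leaves a residual of -323.8 − (-291) = -32.8 m north and -263.4 − (-297) = 33.6 m east.
Residual distance = √((-32.8)² + 33.6²) = 46.9 m.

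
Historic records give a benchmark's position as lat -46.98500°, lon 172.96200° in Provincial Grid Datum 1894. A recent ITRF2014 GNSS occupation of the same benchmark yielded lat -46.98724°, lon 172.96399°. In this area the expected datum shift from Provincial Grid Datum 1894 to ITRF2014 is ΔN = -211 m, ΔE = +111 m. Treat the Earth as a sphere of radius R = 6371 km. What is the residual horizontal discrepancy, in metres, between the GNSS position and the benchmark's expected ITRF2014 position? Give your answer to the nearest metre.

55 m

Observed coordinate differences: Δφ = -0.00224°, Δλ = +0.00199°.
Converting to metres (1° lat = 111195 m, cos φ = 0.682190): observed ΔN = -249.1 m, observed ΔE = 151.0 m.
Subtracting the expected shift leaves a residual of -249.1 − (-211) = -38.1 m north and 151.0 − (111) = 40.0 m east.
Residual distance = √((-38.1)² + 40.0²) = 55.2 m.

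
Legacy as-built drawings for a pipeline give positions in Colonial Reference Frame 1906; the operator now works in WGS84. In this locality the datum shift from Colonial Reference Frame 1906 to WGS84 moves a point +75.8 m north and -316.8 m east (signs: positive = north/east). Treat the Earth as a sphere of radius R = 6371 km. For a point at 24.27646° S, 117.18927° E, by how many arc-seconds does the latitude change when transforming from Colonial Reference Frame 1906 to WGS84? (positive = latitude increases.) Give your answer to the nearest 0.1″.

On a sphere of radius R, 1 rad of latitude = R, so Δφ = ΔN / R = 75.8 / 6371000 = 1.1898e-05 rad = 2.454″.

Δφ = 2.5″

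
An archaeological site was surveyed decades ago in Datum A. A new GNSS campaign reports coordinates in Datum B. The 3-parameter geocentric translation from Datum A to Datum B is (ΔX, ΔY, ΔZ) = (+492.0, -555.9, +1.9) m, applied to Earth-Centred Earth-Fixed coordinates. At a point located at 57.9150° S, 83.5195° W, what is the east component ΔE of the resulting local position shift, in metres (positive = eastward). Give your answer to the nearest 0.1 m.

ΔE = 426.1 m

At φ = -57.9150°, λ = -83.5195°: sin φ = -0.847261, cos φ = 0.531177, sin λ = -0.993610, cos λ = 0.112865.
ΔE = −sin λ·ΔX + cos λ·ΔY = −(-0.993610)·(492.0) + (0.112865)·(-555.9) = 426.11 m.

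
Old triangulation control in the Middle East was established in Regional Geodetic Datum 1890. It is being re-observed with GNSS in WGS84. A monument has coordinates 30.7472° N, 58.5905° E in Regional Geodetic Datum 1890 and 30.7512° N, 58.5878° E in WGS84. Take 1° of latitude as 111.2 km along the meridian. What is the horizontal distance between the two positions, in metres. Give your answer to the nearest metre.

514 m

Δφ = 30.7512° − 30.7472° = +0.0040°; Δλ = 58.5878° − 58.5905° = -0.0027°.
ΔN = Δφ × 111200 = 444.8 m; ΔE = Δλ × 111200 × cos(30.7472°) = -0.0027 × 111200 × 0.859431 = -258.0 m.
Distance = √(ΔE² + ΔN²) = √((-258.0)² + 444.8²) = 514.2 m.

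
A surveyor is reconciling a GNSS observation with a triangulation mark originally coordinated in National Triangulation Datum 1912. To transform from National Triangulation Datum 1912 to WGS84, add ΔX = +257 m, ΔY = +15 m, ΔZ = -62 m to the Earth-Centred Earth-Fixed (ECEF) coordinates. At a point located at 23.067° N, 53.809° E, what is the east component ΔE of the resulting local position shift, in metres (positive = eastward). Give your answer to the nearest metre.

ΔE = -199 m

The local east axis at (φ, λ) is (−sin λ, cos λ, 0), so ΔE = −sin(53.809°)·257 + cos(53.809°)·15 = -198.56 m.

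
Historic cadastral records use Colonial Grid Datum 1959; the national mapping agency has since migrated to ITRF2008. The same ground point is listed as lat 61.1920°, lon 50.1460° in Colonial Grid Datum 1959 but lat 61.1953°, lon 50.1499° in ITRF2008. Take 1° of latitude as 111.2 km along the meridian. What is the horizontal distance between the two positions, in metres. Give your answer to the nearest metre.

422 m

Δφ = 61.1953° − 61.1920° = +0.0033°; Δλ = 50.1499° − 50.1460° = +0.0039°.
ΔN = Δφ × 111200 = 367.0 m; ΔE = Δλ × 111200 × cos(61.1920°) = +0.0039 × 111200 × 0.481876 = 209.0 m.
Distance = √(ΔE² + ΔN²) = √(209.0² + 367.0²) = 422.3 m.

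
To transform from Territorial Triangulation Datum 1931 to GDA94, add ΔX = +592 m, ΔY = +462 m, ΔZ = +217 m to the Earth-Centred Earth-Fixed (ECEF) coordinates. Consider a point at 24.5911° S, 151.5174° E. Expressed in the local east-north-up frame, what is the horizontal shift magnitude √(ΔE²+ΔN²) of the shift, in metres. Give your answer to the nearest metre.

692 m

The local east axis at (φ, λ) is (−sin λ, cos λ, 0), so ΔE = −sin(151.5174°)·592 + cos(151.5174°)·462 = -688.40 m.
The local north axis is (−sin φ cos λ, −sin φ sin λ, cos φ), giving ΔN = -216.536 + 91.686 + 197.318 = 72.47 m.
Horizontal magnitude = √(ΔE² + ΔN²) = √((-688.40)² + 72.47²) = 692.20 m.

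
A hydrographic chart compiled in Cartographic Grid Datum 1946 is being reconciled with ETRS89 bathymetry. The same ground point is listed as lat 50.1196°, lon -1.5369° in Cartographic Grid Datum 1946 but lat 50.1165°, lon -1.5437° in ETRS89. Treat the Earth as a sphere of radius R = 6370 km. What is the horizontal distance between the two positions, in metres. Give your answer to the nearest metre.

Δφ = 50.1165° − 50.1196° = -0.0031°; Δλ = -1.5437° − -1.5369° = -0.0068°.
1° along a meridian = πR/180 = 111177 m.
ΔN = Δφ × 111177 = -344.7 m; ΔE = Δλ × 111177 × cos(50.1196°) = -0.0068 × 111177 × 0.641187 = -484.7 m.
Distance = √(ΔE² + ΔN²) = √((-484.7)² + (-344.7)²) = 594.8 m.

595 m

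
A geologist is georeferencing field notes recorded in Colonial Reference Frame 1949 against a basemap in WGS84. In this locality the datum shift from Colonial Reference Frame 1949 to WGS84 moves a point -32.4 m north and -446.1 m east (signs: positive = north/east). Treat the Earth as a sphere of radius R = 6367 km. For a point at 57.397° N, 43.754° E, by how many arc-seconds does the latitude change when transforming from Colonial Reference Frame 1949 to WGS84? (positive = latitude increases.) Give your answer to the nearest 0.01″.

Δφ = -1.05″

On a sphere of radius R, 1 rad of latitude = R, so Δφ = ΔN / R = -32.4 / 6367000 = -5.0887e-06 rad = -1.050″.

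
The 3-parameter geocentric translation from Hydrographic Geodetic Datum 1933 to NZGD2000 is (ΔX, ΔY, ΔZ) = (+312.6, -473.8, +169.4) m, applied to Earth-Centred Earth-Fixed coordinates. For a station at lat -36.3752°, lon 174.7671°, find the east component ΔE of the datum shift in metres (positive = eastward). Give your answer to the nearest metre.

ΔE = 443 m

At φ = -36.3752°, λ = 174.7671°: sin φ = -0.593070, cos φ = 0.805151, sin λ = 0.091204, cos λ = -0.995832.
ΔE = −sin λ·ΔX + cos λ·ΔY = −(0.091204)·(312.6) + (-0.995832)·(-473.8) = 443.31 m.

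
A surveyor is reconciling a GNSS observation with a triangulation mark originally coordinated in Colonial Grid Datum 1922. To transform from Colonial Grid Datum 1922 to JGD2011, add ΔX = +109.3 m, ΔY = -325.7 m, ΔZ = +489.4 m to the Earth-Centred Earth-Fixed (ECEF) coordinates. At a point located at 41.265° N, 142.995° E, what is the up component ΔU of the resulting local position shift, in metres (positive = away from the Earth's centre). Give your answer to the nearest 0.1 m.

ΔU = 109.8 m

The local up (radial) axis is (cos φ cos λ, cos φ sin λ, sin φ), giving ΔU = -65.609 − 147.352 + 322.780 = 109.82 m.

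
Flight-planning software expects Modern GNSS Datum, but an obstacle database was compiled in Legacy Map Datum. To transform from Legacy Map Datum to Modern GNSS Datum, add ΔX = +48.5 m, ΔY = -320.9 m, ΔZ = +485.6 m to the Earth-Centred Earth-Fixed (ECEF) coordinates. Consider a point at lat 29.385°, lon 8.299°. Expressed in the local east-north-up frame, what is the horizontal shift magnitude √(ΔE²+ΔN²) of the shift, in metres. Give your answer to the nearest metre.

The local east axis at (φ, λ) is (−sin λ, cos λ, 0), so ΔE = −sin(8.299°)·48.5 + cos(8.299°)·(-320.9) = -324.54 m.
The local north axis is (−sin φ cos λ, −sin φ sin λ, cos φ), giving ΔN = -23.549 + 22.727 + 423.124 = 422.30 m.
Horizontal magnitude = √(ΔE² + ΔN²) = √((-324.54)² + 422.30²) = 532.60 m.

533 m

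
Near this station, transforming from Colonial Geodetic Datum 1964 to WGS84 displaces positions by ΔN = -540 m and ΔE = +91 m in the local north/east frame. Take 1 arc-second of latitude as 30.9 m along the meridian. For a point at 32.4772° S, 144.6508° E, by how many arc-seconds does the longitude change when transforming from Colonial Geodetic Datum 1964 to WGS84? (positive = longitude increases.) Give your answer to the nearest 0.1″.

Δλ = 3.5″

At latitude -32.4772°, cos φ = 0.843605.
1″ of longitude at this latitude = 30.90 × cos φ = 26.0674 m, so Δλ = 91.0 / 26.0674 = 3.491″.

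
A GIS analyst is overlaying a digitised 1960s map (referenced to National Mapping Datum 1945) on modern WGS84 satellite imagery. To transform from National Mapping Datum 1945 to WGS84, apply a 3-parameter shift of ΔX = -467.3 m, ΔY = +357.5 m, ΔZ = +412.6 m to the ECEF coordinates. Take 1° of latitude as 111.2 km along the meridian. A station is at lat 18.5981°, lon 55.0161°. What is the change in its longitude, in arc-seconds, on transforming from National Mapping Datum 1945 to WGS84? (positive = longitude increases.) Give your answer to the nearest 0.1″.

Δλ = 20.1″

sin φ = 0.318928, cos φ = 0.947779, sin λ = 0.819313, cos λ = 0.573346.
East component: ΔE = −sin λ·ΔX + cos λ·ΔY = −(0.819313)(-467.3) + (0.573346)(357.5) = 587.84 m.
1° of latitude spans 111200 m; at latitude φ, 1° of longitude spans that × cos φ = 105393.0 m, so Δλ = 587.84 / 105393.0 × 3600 = 20.079″.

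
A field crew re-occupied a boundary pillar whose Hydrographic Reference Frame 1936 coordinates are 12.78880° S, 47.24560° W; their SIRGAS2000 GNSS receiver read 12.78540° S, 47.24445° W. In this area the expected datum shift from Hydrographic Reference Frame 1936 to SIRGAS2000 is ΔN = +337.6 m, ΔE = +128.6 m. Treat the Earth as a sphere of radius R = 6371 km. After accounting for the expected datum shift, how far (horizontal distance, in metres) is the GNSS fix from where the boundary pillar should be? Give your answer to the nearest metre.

Observed coordinate differences: Δφ = +0.00340°, Δλ = +0.00115°.
Converting to metres (1° lat = 111195 m, cos φ = 0.975193): observed ΔN = 378.1 m, observed ΔE = 124.7 m.
Subtracting the expected shift leaves a residual of 378.1 − (337.6) = 40.5 m north and 124.7 − (128.6) = -3.9 m east.
Residual distance = √(40.5² + (-3.9)²) = 40.7 m.

41 m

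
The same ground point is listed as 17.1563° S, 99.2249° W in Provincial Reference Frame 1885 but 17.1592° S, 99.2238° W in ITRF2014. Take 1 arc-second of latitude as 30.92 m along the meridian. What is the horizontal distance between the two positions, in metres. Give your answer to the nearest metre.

343 m

Δφ = -17.1592° − -17.1563° = -0.0029°; Δλ = -99.2238° − -99.2249° = +0.0011°.
1° of latitude = 3600 × 30.92 = 111312 m.
ΔN = Δφ × 111312 = -322.8 m; ΔE = Δλ × 111312 × cos(-17.1563°) = +0.0011 × 111312 × 0.955504 = 117.0 m.
Distance = √(ΔE² + ΔN²) = √(117.0² + (-322.8)²) = 343.4 m.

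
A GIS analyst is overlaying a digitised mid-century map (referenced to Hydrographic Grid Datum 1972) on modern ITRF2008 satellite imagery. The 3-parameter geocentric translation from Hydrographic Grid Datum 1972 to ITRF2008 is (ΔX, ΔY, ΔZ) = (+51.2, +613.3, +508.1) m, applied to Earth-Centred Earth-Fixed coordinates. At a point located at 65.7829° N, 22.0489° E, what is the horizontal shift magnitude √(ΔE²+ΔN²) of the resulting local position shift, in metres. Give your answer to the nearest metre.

The local east axis at (φ, λ) is (−sin λ, cos λ, 0), so ΔE = −sin(22.0489°)·51.2 + cos(22.0489°)·613.3 = 549.23 m.
The local north axis is (−sin φ cos λ, −sin φ sin λ, cos φ), giving ΔN = -43.279 − 209.971 + 208.420 = -44.83 m.
Horizontal magnitude = √(ΔE² + ΔN²) = √(549.23² + (-44.83)²) = 551.05 m.

551 m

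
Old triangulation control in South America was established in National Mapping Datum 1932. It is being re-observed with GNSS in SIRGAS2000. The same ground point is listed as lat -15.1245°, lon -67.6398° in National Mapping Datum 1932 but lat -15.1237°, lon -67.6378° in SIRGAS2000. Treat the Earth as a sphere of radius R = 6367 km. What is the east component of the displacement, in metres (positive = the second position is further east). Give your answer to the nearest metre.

Δφ = -15.1237° − -15.1245° = +0.0008°; Δλ = -67.6378° − -67.6398° = +0.0020°.
1° along a meridian = πR/180 = 111125 m.
ΔN = Δφ × 111125 = 88.9 m; ΔE = Δλ × 111125 × cos(-15.1245°) = +0.0020 × 111125 × 0.965361 = 214.6 m.

ΔE = 215 m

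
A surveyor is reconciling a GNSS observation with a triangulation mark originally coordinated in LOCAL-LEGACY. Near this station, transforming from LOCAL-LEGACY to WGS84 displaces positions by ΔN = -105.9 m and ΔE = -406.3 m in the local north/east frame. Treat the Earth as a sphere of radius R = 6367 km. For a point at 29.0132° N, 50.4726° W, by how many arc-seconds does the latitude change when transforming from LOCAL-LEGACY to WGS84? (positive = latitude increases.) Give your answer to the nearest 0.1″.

On a sphere of radius R, 1 rad of latitude = R, so Δφ = ΔN / R = -105.9 / 6367000 = -1.6633e-05 rad = -3.431″.

Δφ = -3.4″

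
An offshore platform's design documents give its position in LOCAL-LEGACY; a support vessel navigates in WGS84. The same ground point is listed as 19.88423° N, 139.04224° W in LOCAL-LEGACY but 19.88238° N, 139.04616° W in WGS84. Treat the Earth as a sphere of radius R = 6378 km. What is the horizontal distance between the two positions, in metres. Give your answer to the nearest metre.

459 m

Δφ = 19.88238° − 19.88423° = -0.00185°; Δλ = -139.04616° − -139.04224° = -0.00392°.
1° along a meridian = πR/180 = 111317 m.
ΔN = Δφ × 111317 = -205.9 m; ΔE = Δλ × 111317 × cos(19.88423°) = -0.00392 × 111317 × 0.940382 = -410.3 m.
Distance = √(ΔE² + ΔN²) = √((-410.3)² + (-205.9)²) = 459.1 m.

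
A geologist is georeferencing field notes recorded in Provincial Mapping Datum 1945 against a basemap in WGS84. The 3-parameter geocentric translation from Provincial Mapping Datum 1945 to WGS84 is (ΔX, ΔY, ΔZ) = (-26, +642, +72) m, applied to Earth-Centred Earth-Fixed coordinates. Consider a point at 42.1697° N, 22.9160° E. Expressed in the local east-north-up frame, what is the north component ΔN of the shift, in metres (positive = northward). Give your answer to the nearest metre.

At φ = 42.1697°, λ = 22.9160°: sin φ = 0.671329, cos φ = 0.741160, sin λ = 0.389381, cos λ = 0.921077.
ΔN = −sin φ cos λ·ΔX − sin φ sin λ·ΔY + cos φ·ΔZ = −(0.671329)(0.921077)(-26) − (0.671329)(0.389381)(642) + (0.741160)(72) = -98.38 m.

ΔN = -98 m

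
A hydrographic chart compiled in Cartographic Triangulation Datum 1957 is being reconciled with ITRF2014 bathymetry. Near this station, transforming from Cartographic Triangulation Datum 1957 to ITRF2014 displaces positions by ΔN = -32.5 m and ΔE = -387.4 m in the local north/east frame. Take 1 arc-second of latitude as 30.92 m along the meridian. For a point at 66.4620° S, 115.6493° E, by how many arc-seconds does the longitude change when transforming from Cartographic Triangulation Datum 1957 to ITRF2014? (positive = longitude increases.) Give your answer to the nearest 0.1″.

At latitude -66.4620°, cos φ = 0.399357.
1″ of longitude at this latitude = 30.92 × cos φ = 12.3481 m, so Δλ = -387.4 / 12.3481 = -31.373″.

Δλ = -31.4″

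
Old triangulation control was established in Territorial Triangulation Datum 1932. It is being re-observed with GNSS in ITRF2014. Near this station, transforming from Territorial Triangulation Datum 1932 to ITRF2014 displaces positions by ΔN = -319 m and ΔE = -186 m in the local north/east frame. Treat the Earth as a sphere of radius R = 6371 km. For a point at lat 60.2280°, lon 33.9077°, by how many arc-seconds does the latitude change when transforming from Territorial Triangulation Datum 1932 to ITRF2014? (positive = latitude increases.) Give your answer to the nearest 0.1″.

On a sphere of radius R, 1 rad of latitude = R, so Δφ = ΔN / R = -319.0 / 6371000 = -5.0071e-05 rad = -10.328″.

Δφ = -10.3″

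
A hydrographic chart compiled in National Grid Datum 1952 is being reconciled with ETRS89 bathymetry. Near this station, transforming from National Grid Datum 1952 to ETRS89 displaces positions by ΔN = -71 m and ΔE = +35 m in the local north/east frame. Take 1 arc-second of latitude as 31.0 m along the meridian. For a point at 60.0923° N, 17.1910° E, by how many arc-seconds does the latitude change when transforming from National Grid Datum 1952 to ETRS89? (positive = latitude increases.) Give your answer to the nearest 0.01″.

1″ of latitude = 31.00 m, so Δφ = -71.0 / 31.00 = -2.290″.

Δφ = -2.29″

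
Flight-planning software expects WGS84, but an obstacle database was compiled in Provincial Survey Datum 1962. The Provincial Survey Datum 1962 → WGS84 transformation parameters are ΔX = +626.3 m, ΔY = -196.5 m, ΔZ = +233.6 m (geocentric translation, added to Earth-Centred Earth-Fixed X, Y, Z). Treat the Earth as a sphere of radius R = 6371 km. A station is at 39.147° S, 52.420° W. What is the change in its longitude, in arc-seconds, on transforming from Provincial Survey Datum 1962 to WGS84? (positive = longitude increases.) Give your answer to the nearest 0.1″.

sin φ = -0.631312, cos φ = 0.775529, sin λ = -0.792503, cos λ = 0.609869.
East component: ΔE = −sin λ·ΔX + cos λ·ΔY = −(-0.792503)(626.3) + (0.609869)(-196.5) = 376.51 m.
1° of latitude spans πR/180 = 111195 m; at latitude φ, 1° of longitude spans that × cos φ = 86234.9 m, so Δλ = 376.51 / 86234.9 × 3600 = 15.718″.

Δλ = 15.7″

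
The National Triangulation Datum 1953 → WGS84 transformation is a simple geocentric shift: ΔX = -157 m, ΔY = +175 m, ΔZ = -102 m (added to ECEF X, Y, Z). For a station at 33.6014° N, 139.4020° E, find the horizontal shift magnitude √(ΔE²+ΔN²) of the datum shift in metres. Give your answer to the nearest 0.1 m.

216.1 m

The local east axis at (φ, λ) is (−sin λ, cos λ, 0), so ΔE = −sin(139.4020°)·(-157) + cos(139.4020°)·175 = -30.71 m.
The local north axis is (−sin φ cos λ, −sin φ sin λ, cos φ), giving ΔN = -65.972 − 63.023 − 84.957 = -213.95 m.
Horizontal magnitude = √(ΔE² + ΔN²) = √((-30.71)² + (-213.95)²) = 216.14 m.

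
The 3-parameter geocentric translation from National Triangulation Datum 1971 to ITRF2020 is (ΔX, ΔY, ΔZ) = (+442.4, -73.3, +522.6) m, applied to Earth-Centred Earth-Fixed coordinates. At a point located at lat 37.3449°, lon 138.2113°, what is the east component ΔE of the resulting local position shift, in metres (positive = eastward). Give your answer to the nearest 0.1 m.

ΔE = -240.2 m

The local east axis at (φ, λ) is (−sin λ, cos λ, 0), so ΔE = −sin(138.2113°)·442.4 + cos(138.2113°)·(-73.3) = -240.16 m.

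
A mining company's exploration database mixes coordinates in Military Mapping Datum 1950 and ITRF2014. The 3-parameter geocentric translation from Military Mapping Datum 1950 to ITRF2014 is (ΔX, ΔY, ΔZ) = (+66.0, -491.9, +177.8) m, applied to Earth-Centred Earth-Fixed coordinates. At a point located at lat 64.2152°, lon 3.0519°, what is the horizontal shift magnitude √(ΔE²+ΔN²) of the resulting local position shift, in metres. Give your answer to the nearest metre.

496 m

At φ = 64.2152°, λ = 3.0519°: sin φ = 0.900434, cos φ = 0.434992, sin λ = 0.053241, cos λ = 0.998582.
ΔE = −sin λ·ΔX + cos λ·ΔY = −(0.053241)·(66.0) + (0.998582)·(-491.9) = -494.72 m.
ΔN = −sin φ cos λ·ΔX − sin φ sin λ·ΔY + cos φ·ΔZ = −(0.900434)(0.998582)(66.0) − (0.900434)(0.053241)(-491.9) + (0.434992)(177.8) = 41.58 m.
Horizontal magnitude = √(ΔE² + ΔN²) = √((-494.72)² + 41.58²) = 496.46 m.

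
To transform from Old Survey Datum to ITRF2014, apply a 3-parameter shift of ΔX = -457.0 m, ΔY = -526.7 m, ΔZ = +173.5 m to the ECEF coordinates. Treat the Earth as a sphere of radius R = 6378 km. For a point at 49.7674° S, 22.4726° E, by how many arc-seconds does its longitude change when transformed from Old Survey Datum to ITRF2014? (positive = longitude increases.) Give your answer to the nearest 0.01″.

Δλ = -15.62″

sin φ = -0.763429, cos φ = 0.645892, sin λ = 0.382242, cos λ = 0.924062.
East component: ΔE = −sin λ·ΔX + cos λ·ΔY = −(0.382242)(-457.0) + (0.924062)(-526.7) = -312.02 m.
1° of latitude spans πR/180 = 111317 m; at latitude φ, 1° of longitude spans that × cos φ = 71898.8 m, so Δλ = -312.02 / 71898.8 × 3600 = -15.623″.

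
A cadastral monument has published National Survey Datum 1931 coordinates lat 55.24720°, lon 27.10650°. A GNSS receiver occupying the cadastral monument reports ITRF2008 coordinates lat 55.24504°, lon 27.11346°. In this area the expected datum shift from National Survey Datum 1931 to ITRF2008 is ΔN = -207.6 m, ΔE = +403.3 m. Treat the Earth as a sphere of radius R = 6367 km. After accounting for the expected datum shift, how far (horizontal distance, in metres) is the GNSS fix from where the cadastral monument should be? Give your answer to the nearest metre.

50 m

Observed coordinate differences: Δφ = -0.00216°, Δλ = +0.00696°.
Converting to metres (1° lat = 111125 m, cos φ = 0.570037): observed ΔN = -240.0 m, observed ΔE = 440.9 m.
Subtracting the expected shift leaves a residual of -240.0 − (-207.6) = -32.4 m north and 440.9 − (403.3) = 37.6 m east.
Residual distance = √((-32.4)² + 37.6²) = 49.6 m.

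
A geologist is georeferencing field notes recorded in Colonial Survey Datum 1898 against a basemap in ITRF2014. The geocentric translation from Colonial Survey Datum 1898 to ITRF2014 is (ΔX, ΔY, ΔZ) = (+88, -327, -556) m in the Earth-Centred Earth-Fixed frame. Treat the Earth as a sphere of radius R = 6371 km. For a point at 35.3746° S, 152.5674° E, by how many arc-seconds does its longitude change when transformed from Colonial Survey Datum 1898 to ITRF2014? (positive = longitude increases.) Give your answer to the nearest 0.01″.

sin φ = -0.578920, cos φ = 0.815385, sin λ = 0.460705, cos λ = -0.887553.
East component: ΔE = −sin λ·ΔX + cos λ·ΔY = −(0.460705)(88) + (-0.887553)(-327) = 249.69 m.
1° of latitude spans πR/180 = 111195 m; at latitude φ, 1° of longitude spans that × cos φ = 90666.6 m, so Δλ = 249.69 / 90666.6 × 3600 = 9.914″.

Δλ = 9.91″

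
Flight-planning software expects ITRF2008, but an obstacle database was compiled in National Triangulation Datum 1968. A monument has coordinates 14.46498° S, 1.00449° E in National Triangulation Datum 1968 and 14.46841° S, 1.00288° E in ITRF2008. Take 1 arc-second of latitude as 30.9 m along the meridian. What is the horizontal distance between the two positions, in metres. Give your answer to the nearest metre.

419 m

Δφ = -14.46841° − -14.46498° = -0.00343°; Δλ = 1.00288° − 1.00449° = -0.00161°.
1° of latitude = 3600 × 30.90 = 111240 m.
ΔN = Δφ × 111240 = -381.6 m; ΔE = Δλ × 111240 × cos(-14.46498°) = -0.00161 × 111240 × 0.968300 = -173.4 m.
Distance = √(ΔE² + ΔN²) = √((-173.4)² + (-381.6)²) = 419.1 m.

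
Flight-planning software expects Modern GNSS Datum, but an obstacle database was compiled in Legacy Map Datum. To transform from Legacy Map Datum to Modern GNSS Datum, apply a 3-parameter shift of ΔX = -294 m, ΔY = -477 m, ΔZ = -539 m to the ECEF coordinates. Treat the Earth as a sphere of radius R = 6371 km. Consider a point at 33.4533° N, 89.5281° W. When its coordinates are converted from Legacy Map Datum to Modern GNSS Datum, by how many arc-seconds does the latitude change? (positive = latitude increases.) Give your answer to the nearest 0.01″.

Δφ = -23.03″

sin φ = 0.551257, cos φ = 0.834335, sin λ = -0.999966, cos λ = 0.008236.
North component: ΔN = −sin φ cos λ·ΔX − sin φ sin λ·ΔY + cos φ·ΔZ = −(0.551257)(0.008236)(-294) − (0.551257)(-0.999966)(-477) + (0.834335)(-539) = -711.31 m.
1° of latitude spans πR/180 = 111195 m, so Δφ = -711.31 / 111195 × 3600 = -23.029″.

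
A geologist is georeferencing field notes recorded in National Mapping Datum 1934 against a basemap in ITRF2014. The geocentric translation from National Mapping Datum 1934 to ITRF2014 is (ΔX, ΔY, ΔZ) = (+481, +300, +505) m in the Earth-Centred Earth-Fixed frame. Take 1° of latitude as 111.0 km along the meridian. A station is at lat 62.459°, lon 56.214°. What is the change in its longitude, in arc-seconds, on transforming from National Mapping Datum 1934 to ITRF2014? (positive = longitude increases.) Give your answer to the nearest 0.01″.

Δλ = -16.34″

sin φ = 0.886680, cos φ = 0.462383, sin λ = 0.831120, cos λ = 0.556093.
East component: ΔE = −sin λ·ΔX + cos λ·ΔY = −(0.831120)(481) + (0.556093)(300) = -232.94 m.
1° of latitude spans 111000 m; at latitude φ, 1° of longitude spans that × cos φ = 51324.5 m, so Δλ = -232.94 / 51324.5 × 3600 = -16.339″.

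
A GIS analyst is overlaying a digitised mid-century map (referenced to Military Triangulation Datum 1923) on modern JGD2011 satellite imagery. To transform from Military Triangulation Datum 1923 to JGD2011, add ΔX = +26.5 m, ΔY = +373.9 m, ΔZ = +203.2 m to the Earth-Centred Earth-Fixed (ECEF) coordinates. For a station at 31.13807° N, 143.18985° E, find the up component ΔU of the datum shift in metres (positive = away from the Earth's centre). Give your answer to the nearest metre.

ΔU = 279 m

At φ = 31.13807°, λ = 143.18985°: sin φ = 0.517102, cos φ = 0.855924, sin λ = 0.599165, cos λ = -0.800625.
ΔU = cos φ cos λ·ΔX + cos φ sin λ·ΔY + sin φ·ΔZ = (0.855924)(-0.800625)(26.5) + (0.855924)(0.599165)(373.9) + (0.517102)(203.2) = 278.67 m.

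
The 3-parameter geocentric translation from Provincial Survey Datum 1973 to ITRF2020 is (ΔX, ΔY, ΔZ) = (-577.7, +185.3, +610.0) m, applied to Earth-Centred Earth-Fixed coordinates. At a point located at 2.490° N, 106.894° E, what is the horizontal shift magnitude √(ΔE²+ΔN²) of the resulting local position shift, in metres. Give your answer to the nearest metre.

The local east axis at (φ, λ) is (−sin λ, cos λ, 0), so ΔE = −sin(106.894°)·(-577.7) + cos(106.894°)·185.3 = 498.92 m.
The local north axis is (−sin φ cos λ, −sin φ sin λ, cos φ), giving ΔN = -7.294 − 7.703 + 609.424 = 594.43 m.
Horizontal magnitude = √(ΔE² + ΔN²) = √(498.92² + 594.43²) = 776.06 m.

776 m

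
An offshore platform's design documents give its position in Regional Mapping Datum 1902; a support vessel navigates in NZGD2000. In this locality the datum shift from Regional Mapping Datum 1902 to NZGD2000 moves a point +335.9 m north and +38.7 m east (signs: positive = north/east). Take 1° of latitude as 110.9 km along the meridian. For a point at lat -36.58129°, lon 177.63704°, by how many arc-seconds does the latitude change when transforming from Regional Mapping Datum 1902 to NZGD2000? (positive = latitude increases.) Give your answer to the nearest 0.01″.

1° of latitude = 110.9 km, so Δφ = 335.9 / 110900 = 0.0030289° = 10.904″.

Δφ = 10.90″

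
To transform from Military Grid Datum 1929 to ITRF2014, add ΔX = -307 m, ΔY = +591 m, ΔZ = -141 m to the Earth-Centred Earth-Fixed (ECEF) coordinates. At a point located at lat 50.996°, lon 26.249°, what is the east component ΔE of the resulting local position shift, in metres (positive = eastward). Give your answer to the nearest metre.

ΔE = 666 m

At φ = 50.996°, λ = 26.249°: sin φ = 0.777102, cos φ = 0.629375, sin λ = 0.442273, cos λ = 0.896880.
ΔE = −sin λ·ΔX + cos λ·ΔY = −(0.442273)·(-307) + (0.896880)·(591) = 665.83 m.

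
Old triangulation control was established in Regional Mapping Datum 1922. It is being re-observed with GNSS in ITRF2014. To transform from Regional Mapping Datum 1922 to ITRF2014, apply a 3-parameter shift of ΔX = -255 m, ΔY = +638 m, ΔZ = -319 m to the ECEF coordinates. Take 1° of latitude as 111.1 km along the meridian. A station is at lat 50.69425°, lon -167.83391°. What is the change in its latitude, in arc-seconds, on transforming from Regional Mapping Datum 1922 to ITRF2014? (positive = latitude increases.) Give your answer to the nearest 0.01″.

Δφ = -9.43″

sin φ = 0.773777, cos φ = 0.633459, sin λ = -0.210746, cos λ = -0.977541.
North component: ΔN = −sin φ cos λ·ΔX − sin φ sin λ·ΔY + cos φ·ΔZ = −(0.773777)(-0.977541)(-255) − (0.773777)(-0.210746)(638) + (0.633459)(-319) = -290.92 m.
1° of latitude spans 111100 m, so Δφ = -290.92 / 111100 × 3600 = -9.427″.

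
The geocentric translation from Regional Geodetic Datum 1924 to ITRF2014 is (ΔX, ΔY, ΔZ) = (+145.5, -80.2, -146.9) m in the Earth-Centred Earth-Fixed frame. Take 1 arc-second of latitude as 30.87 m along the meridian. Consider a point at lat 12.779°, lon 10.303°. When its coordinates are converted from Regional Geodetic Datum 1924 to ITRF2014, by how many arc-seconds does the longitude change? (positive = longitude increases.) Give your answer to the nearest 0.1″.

sin φ = 0.221191, cos φ = 0.975230, sin λ = 0.178854, cos λ = 0.983876.
East component: ΔE = −sin λ·ΔX + cos λ·ΔY = −(0.178854)(145.5) + (0.983876)(-80.2) = -104.93 m.
1° of latitude spans 3600 × 30.87 = 111132 m; at latitude φ, 1° of longitude spans that × cos φ = 108379.3 m, so Δλ = -104.93 / 108379.3 × 3600 = -3.485″.

Δλ = -3.5″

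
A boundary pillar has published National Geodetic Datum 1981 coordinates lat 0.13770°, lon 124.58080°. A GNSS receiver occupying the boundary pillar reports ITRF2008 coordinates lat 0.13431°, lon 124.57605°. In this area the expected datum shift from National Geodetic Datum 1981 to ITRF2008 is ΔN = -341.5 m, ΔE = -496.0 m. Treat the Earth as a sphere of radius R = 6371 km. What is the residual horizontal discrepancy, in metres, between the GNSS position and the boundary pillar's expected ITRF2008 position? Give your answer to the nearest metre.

48 m

Observed coordinate differences: Δφ = -0.00339°, Δλ = -0.00475°.
Converting to metres (1° lat = 111195 m, cos φ = 0.999997): observed ΔN = -377.0 m, observed ΔE = -528.2 m.
Subtracting the expected shift leaves a residual of -377.0 − (-341.5) = -35.5 m north and -528.2 − (-496.0) = -32.2 m east.
Residual distance = √((-35.5)² + (-32.2)²) = 47.9 m.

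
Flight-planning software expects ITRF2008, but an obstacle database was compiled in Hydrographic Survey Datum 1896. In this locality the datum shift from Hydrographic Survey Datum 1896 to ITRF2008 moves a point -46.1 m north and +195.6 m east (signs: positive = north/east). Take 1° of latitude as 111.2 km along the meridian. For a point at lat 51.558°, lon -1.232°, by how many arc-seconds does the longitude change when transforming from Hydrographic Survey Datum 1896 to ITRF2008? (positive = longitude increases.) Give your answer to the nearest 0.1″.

At latitude 51.558°, cos φ = 0.621722.
1° of longitude at this latitude = 111.2 × cos φ = 69.14 km, so Δλ = 195.6 / 69135.5 = 0.0028292° = 10.185″.

Δλ = 10.2″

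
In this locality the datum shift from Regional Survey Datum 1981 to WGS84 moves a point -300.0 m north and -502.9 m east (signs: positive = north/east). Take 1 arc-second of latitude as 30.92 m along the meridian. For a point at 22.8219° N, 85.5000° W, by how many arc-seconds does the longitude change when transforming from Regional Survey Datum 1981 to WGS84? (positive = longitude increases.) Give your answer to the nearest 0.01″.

At latitude 22.8219°, cos φ = 0.921715.
1″ of longitude at this latitude = 30.92 × cos φ = 28.4994 m, so Δλ = -502.9 / 28.4994 = -17.646″.

Δλ = -17.65″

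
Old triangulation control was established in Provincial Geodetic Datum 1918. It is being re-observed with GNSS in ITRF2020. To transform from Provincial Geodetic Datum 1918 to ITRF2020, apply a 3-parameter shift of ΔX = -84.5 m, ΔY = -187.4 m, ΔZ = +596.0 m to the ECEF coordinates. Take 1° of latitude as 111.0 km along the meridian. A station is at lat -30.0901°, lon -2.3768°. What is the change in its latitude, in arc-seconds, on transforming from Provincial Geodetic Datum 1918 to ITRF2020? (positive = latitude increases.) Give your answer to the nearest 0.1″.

Δφ = 15.5″

sin φ = -0.501361, cos φ = 0.865238, sin λ = -0.041471, cos λ = 0.999140.
North component: ΔN = −sin φ cos λ·ΔX − sin φ sin λ·ΔY + cos φ·ΔZ = −(-0.501361)(0.999140)(-84.5) − (-0.501361)(-0.041471)(-187.4) + (0.865238)(596.0) = 477.25 m.
1° of latitude spans 111000 m, so Δφ = 477.25 / 111000 × 3600 = 15.478″.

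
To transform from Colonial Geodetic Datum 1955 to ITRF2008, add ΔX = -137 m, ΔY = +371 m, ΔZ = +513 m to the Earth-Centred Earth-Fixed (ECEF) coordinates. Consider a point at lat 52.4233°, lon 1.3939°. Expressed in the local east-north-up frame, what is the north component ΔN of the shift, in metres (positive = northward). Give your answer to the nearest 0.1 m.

ΔN = 414.2 m

At φ = 52.4233°, λ = 1.3939°: sin φ = 0.792538, cos φ = 0.609823, sin λ = 0.024326, cos λ = 0.999704.
ΔN = −sin φ cos λ·ΔX − sin φ sin λ·ΔY + cos φ·ΔZ = −(0.792538)(0.999704)(-137) − (0.792538)(0.024326)(371) + (0.609823)(513) = 414.23 m.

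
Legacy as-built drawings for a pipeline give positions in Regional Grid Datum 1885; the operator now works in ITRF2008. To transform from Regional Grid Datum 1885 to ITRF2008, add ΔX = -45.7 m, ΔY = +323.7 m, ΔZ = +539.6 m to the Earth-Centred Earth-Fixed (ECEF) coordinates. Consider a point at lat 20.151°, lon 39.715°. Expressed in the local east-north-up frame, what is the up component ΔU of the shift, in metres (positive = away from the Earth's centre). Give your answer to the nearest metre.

The local up (radial) axis is (cos φ cos λ, cos φ sin λ, sin φ), giving ΔU = -33.002 + 194.174 + 185.890 = 347.06 m.

ΔU = 347 m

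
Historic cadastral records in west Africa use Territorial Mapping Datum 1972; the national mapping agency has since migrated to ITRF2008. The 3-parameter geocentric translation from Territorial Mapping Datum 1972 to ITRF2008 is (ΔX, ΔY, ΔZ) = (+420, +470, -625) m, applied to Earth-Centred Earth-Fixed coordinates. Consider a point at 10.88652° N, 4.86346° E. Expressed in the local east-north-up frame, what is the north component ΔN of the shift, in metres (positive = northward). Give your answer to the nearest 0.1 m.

ΔN = -700.3 m

The local north axis is (−sin φ cos λ, −sin φ sin λ, cos φ), giving ΔN = -79.037 − 7.526 − 613.752 = -700.32 m.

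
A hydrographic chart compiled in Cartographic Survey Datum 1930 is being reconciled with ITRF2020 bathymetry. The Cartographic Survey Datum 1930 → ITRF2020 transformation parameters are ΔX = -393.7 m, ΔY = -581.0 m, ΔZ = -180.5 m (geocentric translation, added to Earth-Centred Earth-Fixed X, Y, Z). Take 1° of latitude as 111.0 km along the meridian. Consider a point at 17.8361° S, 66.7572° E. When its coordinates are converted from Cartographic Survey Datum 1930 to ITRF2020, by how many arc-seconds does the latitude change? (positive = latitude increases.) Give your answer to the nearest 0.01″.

sin φ = -0.306295, cos φ = 0.951937, sin λ = 0.918841, cos λ = 0.394628.
North component: ΔN = −sin φ cos λ·ΔX − sin φ sin λ·ΔY + cos φ·ΔZ = −(-0.306295)(0.394628)(-393.7) − (-0.306295)(0.918841)(-581.0) + (0.951937)(-180.5) = -382.93 m.
1° of latitude spans 111000 m, so Δφ = -382.93 / 111000 × 3600 = -12.419″.

Δφ = -12.42″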